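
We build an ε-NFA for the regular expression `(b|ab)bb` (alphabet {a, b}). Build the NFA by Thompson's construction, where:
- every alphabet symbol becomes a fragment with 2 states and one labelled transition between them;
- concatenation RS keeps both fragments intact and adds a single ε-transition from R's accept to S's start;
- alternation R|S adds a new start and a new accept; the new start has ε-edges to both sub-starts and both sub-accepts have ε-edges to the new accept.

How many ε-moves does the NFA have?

7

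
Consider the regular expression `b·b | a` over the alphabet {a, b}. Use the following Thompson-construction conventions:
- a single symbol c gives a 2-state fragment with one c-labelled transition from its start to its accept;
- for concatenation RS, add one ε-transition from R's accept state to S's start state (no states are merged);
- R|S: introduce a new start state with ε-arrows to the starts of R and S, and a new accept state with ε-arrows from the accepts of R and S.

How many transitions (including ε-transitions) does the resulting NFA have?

8

Per subexpression:
Each of the 3 symbol leaves contributes 1 transition (1 symbol, 0 ε).
  b·b : 3 transitions (2 symbol, 1 ε)
  b·b | a : 8 transitions (3 symbol, 5 ε)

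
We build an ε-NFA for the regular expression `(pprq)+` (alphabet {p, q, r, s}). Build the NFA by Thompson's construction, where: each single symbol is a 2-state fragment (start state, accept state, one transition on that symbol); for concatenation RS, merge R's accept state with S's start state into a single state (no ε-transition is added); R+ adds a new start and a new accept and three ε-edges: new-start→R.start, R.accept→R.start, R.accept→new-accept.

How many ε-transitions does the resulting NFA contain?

3

Bottom-up over the parse tree:
Each of the 4 symbol leaves contributes 0 ε-transitions.
  pprq = 0 ε-transitions
  (pprq)+ = 3 ε-transitions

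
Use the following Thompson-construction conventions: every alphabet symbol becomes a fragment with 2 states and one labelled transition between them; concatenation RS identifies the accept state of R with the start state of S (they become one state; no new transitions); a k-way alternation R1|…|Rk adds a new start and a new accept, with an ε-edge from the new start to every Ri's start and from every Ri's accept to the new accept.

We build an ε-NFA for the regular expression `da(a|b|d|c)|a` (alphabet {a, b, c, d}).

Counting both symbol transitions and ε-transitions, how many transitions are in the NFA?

19

Bottom-up over the parse tree:
Each of the 7 symbol leaves contributes 1 transition (1 symbol, 0 ε).
  a|b|d|c : 12 transitions (4 symbol, 8 ε)
  da(a|b|d|c) : 14 transitions (6 symbol, 8 ε)
  da(a|b|d|c)|a : 19 transitions (7 symbol, 12 ε)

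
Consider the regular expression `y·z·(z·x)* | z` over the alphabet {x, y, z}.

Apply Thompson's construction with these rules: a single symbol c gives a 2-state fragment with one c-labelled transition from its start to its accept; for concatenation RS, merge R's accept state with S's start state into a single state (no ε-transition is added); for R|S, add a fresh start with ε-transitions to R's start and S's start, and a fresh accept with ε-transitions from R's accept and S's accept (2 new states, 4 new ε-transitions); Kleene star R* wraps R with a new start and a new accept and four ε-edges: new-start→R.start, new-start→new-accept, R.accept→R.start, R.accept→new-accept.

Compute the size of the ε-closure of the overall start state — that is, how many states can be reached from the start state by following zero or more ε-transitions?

Compute the ε-closure size of each fragment's start state recursively; a symbol fragment's start has no outgoing ε-edge, so its closure is just itself (size 1).
  z·x — |ε-closure| equals the left operand's closure size = 1 (its accept is not ε-reachable, so the closure stops there)
  (z·x)* — new start has ε-edges to the inner start and to the new accept, so |ε-closure| = 2 + 1 = 3
  y·z·(z·x)* — same as the first factor's closure: |ε-closure| = 1
  y·z·(z·x)* | z — |ε-closure| = 1 + 1 + 1 = 3 (the new accept is not ε-reachable since no branch accepts ε)

3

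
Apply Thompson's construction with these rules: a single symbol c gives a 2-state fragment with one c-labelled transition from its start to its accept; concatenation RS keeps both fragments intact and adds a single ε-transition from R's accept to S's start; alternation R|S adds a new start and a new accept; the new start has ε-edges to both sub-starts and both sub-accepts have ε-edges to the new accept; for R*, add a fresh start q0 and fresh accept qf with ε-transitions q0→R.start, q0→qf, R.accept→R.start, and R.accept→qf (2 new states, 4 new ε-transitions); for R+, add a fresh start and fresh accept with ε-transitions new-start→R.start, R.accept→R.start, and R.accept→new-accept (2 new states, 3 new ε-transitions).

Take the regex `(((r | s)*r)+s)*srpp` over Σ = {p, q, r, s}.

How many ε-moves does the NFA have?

Bottom-up over the parse tree:
Each of the 8 symbol leaves contributes 0 ε-transitions.
  r | s → 4 ε-transitions
  (r | s)* → 8 ε-transitions
  (r | s)*r → 9 ε-transitions
  ((r | s)*r)+ → 12 ε-transitions
  ((r | s)*r)+s → 13 ε-transitions
  (((r | s)*r)+s)* → 17 ε-transitions
  (((r | s)*r)+s)*srpp → 21 ε-transitions

21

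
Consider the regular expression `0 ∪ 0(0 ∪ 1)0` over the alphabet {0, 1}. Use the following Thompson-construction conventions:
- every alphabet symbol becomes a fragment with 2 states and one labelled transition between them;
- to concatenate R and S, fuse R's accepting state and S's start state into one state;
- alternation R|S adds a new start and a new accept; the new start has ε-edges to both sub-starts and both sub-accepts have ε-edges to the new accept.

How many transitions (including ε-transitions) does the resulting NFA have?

By structural recursion:
Each of the 5 symbol leaves contributes 1 transition (1 symbol, 0 ε).
  0 ∪ 1 = 6 transitions (2 symbol, 4 ε)
  0(0 ∪ 1)0 = 8 transitions (4 symbol, 4 ε)
  0 ∪ 0(0 ∪ 1)0 = 13 transitions (5 symbol, 8 ε)

13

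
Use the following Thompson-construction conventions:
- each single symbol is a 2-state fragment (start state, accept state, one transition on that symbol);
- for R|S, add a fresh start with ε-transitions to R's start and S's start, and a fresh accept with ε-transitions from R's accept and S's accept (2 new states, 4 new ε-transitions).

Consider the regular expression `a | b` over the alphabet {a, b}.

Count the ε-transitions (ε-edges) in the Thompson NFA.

Recursing over subexpressions:
Each of the 2 symbol leaves contributes 0 ε-transitions.
  a | b — 4 ε-transitions

4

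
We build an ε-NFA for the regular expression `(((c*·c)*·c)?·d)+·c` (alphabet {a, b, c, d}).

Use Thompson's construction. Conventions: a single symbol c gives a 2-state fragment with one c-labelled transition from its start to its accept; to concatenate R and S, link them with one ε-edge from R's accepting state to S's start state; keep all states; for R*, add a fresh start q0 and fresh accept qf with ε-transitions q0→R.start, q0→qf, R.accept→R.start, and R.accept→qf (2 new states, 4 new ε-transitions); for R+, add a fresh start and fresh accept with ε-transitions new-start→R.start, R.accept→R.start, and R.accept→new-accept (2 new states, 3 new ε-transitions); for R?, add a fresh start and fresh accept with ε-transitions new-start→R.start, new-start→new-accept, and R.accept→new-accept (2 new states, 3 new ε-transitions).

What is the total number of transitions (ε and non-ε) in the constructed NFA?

Recursing over subexpressions:
Each of the 5 symbol leaves contributes 1 transition (1 symbol, 0 ε).
  c* → 5 transitions (1 symbol, 4 ε)
  c*·c → 7 transitions (2 symbol, 5 ε)
  (c*·c)* → 11 transitions (2 symbol, 9 ε)
  (c*·c)*·c → 13 transitions (3 symbol, 10 ε)
  ((c*·c)*·c)? → 16 transitions (3 symbol, 13 ε)
  ((c*·c)*·c)?·d → 18 transitions (4 symbol, 14 ε)
  (((c*·c)*·c)?·d)+ → 21 transitions (4 symbol, 17 ε)
  (((c*·c)*·c)?·d)+·c → 23 transitions (5 symbol, 18 ε)

23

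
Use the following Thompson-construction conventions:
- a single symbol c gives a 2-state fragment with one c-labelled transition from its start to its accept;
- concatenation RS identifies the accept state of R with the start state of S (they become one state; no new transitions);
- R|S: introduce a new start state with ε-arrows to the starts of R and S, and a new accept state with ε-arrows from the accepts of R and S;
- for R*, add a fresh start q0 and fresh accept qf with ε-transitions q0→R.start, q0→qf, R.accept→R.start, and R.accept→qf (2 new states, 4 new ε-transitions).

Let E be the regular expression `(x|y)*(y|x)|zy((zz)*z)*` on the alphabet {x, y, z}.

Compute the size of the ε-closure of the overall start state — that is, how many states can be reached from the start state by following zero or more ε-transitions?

Let C(F) = |ε-closure(F.start)| within fragment F, and note whether F accepts ε. Symbol fragments have C = 1 and do not accept ε. Then:
  x|y → new start ε-reaches every alternative's start; none of them accept ε, so the new accept is not reached: |ε-closure| = 1 + 1 + 1 = 3
  (x|y)* → the star's fresh start ε-reaches both the body's start and the fresh accept: |ε-closure| = 2 + 3 = 5
  y|x → new start ε-reaches every alternative's start; none of them accept ε, so the new accept is not reached: |ε-closure| = 1 + 1 + 1 = 3
  (x|y)*(y|x) → |ε-closure| = 5 + (3−1) = 7 (closure spills across the concat boundary because the left factor accepts ε)
  zz → same as the first factor's closure: |ε-closure| = 1
  (zz)* → the star's fresh start ε-reaches both the body's start and the fresh accept: |ε-closure| = 2 + 1 = 3
  (zz)*z → the left operand accepts ε, so the closure extends into the next operand (the shared merged state is already counted); |ε-closure| = 3 + (1−1) = 3
  ((zz)*z)* → new start has ε-edges to the inner start and to the new accept, so |ε-closure| = 2 + 3 = 5
  zy((zz)*z)* → same as the first factor's closure: |ε-closure| = 1
  (x|y)*(y|x)|zy((zz)*z)* → |ε-closure| = 1 + 7 + 1 = 9 (the new accept is not ε-reachable since no branch accepts ε)

9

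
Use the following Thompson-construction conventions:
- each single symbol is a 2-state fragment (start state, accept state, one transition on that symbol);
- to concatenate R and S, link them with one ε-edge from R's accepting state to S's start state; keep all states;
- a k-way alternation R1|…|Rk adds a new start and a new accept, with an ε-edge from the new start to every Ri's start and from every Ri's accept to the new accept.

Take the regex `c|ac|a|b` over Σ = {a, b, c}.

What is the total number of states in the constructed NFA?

By structural recursion:
Each of the 5 symbol leaves contributes a 2-state fragment.
  ac — 4 states
  c|ac|a|b — 12 states

12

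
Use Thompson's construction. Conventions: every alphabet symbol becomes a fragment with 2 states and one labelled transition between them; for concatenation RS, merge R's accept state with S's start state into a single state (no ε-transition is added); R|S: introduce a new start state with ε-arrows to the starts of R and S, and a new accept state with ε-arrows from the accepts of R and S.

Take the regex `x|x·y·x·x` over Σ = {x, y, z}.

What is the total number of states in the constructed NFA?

9

Recursing over subexpressions:
Each of the 5 symbol leaves contributes a 2-state fragment.
  x·y·x·x — 5 states
  x|x·y·x·x — 9 states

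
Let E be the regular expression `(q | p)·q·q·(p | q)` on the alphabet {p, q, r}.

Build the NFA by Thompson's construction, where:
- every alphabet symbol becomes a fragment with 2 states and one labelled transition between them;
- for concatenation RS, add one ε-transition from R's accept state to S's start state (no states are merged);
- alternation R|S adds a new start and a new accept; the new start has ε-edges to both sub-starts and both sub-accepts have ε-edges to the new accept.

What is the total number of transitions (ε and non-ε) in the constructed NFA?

17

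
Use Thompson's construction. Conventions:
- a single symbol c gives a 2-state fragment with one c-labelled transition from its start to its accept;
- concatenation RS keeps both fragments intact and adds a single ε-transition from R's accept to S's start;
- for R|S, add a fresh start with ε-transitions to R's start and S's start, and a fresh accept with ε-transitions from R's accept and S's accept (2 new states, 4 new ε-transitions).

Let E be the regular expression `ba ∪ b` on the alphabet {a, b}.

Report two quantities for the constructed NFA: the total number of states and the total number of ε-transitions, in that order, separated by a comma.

Building bottom-up:
Each of the 3 symbol leaves contributes 2 states and 0 ε-transitions.
  ba — 4 states, 1 ε-transition
  ba ∪ b — 8 states, 5 ε-transitions

8, 5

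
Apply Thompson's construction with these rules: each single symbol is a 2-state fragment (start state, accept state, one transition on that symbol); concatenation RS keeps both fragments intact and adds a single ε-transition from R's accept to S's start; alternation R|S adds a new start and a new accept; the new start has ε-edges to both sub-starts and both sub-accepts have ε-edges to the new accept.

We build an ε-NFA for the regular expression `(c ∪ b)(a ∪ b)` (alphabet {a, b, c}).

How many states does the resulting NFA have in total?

12

By structural recursion:
Each of the 4 symbol leaves contributes a 2-state fragment.
  c ∪ b — 6 states
  a ∪ b — 6 states
  (c ∪ b)(a ∪ b) — 12 states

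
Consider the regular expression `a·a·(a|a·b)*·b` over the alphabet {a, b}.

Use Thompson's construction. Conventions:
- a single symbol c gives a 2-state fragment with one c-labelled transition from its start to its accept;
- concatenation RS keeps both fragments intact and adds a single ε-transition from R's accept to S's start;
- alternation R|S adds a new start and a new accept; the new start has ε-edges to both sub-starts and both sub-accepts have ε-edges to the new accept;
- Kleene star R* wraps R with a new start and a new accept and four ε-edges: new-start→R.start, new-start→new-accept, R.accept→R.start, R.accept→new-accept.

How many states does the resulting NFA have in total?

Per subexpression:
Each of the 6 symbol leaves contributes a 2-state fragment.
  a·b → 4 states
  a|a·b → 8 states
  (a|a·b)* → 10 states
  a·a·(a|a·b)*·b → 16 states

16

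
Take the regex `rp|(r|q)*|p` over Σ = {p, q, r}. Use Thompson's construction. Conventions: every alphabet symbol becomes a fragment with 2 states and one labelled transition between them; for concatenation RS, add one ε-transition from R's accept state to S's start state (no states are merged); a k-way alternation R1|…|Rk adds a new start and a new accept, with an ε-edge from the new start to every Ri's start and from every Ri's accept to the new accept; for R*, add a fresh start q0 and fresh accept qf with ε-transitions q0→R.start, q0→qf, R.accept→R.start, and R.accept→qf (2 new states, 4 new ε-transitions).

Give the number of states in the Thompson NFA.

16

Recursing over subexpressions:
Each of the 5 symbol leaves contributes a 2-state fragment.
  rp → 4 states
  r|q → 6 states
  (r|q)* → 8 states
  rp|(r|q)*|p → 16 states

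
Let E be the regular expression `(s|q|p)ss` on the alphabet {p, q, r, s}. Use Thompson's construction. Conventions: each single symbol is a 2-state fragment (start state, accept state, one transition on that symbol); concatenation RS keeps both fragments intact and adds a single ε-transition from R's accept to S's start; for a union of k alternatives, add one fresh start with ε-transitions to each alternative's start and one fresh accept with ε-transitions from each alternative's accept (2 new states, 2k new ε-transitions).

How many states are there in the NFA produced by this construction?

12

Bottom-up over the parse tree:
Each of the 5 symbol leaves contributes a 2-state fragment.
  s|q|p : 8 states
  (s|q|p)ss : 12 states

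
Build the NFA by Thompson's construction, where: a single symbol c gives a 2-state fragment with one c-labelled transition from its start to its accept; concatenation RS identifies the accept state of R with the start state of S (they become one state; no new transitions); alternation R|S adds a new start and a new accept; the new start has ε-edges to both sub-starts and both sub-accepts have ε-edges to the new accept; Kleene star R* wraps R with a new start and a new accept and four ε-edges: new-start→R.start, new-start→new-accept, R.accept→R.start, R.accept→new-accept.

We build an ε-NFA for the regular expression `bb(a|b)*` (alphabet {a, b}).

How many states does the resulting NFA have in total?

Bottom-up over the parse tree:
Each of the 4 symbol leaves contributes a 2-state fragment.
  a|b = 6 states
  (a|b)* = 8 states
  bb(a|b)* = 10 states

10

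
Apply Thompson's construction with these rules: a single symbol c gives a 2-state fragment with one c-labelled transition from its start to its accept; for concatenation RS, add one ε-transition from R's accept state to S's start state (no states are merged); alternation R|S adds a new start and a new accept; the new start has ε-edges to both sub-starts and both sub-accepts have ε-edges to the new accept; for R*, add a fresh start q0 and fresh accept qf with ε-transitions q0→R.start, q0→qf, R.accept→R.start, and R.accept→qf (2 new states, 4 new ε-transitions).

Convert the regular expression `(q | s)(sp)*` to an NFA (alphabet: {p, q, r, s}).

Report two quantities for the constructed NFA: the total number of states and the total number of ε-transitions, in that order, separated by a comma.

Building bottom-up:
Each of the 4 symbol leaves contributes 2 states and 0 ε-transitions.
  q | s — 6 states, 4 ε-transitions
  sp — 4 states, 1 ε-transition
  (sp)* — 6 states, 5 ε-transitions
  (q | s)(sp)* — 12 states, 10 ε-transitions

12, 10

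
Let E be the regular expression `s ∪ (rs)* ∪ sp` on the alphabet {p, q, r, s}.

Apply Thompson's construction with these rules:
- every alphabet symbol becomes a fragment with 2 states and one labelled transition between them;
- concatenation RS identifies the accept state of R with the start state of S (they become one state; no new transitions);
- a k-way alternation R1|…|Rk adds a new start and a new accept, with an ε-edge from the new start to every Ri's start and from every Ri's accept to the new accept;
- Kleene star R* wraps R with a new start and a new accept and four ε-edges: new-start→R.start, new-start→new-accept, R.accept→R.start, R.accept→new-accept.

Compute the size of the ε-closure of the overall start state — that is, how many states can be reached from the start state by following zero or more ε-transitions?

7

Let C(F) = |ε-closure(F.start)| within fragment F, and note whether F accepts ε. Symbol fragments have C = 1 and do not accept ε. Then:
  rs — |closure| equals the left operand's closure size = 1 (its accept is not ε-reachable, so the closure stops there)
  (rs)* — new start has ε-edges to the inner start and to the new accept, so |closure| = 2 + 1 = 3
  sp — same as the first factor's closure: |closure| = 1
  s ∪ (rs)* ∪ sp — new start ε-reaches every alternative's start; at least one alternative accepts ε, so the union's new accept is reached too: |closure| = 1 + 1 + 3 + 1 + 1 = 7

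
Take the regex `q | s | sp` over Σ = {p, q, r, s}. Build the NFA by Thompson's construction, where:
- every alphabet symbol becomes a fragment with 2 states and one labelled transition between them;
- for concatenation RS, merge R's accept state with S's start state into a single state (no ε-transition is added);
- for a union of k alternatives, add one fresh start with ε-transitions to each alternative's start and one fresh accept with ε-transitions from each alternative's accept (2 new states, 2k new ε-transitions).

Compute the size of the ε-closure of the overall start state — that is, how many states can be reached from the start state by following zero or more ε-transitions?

4

Compute the ε-closure size of each fragment's start state recursively; a symbol fragment's start has no outgoing ε-edge, so its closure is just itself (size 1).
  sp — same as the first factor's closure: |closure| = 1
  q | s | sp — new start ε-reaches every alternative's start; none of them accept ε, so the new accept is not reached: |closure| = 1 + 1 + 1 + 1 = 4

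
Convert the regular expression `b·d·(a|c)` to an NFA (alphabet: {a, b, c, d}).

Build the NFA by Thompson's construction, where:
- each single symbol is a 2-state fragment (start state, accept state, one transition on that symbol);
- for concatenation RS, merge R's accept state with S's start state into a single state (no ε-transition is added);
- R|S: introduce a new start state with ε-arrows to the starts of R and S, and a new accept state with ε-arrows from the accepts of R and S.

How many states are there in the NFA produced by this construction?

Building bottom-up:
Each of the 4 symbol leaves contributes a 2-state fragment.
  a|c → 6 states
  b·d·(a|c) → 8 states

8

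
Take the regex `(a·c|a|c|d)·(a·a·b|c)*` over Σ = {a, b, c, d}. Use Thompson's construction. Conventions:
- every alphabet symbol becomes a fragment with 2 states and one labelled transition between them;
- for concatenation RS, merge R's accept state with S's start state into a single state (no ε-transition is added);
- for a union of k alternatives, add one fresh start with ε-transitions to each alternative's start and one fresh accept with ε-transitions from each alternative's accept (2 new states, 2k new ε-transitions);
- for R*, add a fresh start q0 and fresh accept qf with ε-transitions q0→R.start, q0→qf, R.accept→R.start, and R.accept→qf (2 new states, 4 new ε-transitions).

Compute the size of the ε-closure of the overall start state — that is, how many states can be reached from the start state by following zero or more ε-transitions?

5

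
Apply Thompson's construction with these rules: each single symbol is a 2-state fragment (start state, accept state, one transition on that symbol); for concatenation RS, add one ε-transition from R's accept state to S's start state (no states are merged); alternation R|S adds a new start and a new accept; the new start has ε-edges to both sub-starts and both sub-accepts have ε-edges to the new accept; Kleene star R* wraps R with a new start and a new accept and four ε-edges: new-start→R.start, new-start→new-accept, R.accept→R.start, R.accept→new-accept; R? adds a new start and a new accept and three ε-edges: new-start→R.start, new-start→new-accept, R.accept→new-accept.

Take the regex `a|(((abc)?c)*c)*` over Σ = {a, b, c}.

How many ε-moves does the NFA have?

19

Bottom-up over the parse tree:
Each of the 6 symbol leaves contributes 0 ε-transitions.
  abc — 2 ε-transitions
  (abc)? — 5 ε-transitions
  (abc)?c — 6 ε-transitions
  ((abc)?c)* — 10 ε-transitions
  ((abc)?c)*c — 11 ε-transitions
  (((abc)?c)*c)* — 15 ε-transitions
  a|(((abc)?c)*c)* — 19 ε-transitions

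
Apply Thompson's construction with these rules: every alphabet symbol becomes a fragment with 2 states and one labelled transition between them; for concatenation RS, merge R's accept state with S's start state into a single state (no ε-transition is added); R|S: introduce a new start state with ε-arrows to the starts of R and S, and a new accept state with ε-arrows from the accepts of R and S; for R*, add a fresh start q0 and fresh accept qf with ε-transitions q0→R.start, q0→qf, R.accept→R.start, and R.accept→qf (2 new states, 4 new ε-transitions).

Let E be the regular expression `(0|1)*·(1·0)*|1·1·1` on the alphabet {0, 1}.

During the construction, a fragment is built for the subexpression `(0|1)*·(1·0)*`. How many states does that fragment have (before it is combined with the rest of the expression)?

12

Fragment for `(0|1)*·(1·0)*`:
Each of the 4 symbol leaves contributes a 2-state fragment.
  0|1 → 6 states
  (0|1)* → 8 states
  1·0 → 3 states
  (1·0)* → 5 states
  (0|1)*·(1·0)* → 12 states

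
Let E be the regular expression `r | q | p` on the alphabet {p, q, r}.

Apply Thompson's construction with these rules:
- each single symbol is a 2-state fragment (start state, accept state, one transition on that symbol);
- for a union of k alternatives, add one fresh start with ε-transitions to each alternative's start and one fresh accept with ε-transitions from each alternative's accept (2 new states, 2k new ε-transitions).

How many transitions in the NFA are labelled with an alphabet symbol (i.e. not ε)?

By structural recursion:
Each of the 3 symbol leaves contributes exactly 1 symbol transition.
  r | q | p — 3 symbol transitions

3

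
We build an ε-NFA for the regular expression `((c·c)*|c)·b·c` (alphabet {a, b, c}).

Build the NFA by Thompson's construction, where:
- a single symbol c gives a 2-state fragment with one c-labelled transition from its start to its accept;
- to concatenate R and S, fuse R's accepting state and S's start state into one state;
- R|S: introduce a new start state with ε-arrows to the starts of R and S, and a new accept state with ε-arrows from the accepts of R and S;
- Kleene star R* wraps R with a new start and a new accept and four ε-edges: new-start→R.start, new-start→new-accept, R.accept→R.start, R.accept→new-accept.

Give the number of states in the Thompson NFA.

11

Bottom-up over the parse tree:
Each of the 5 symbol leaves contributes a 2-state fragment.
  c·c : 3 states
  (c·c)* : 5 states
  (c·c)*|c : 9 states
  ((c·c)*|c)·b·c : 11 states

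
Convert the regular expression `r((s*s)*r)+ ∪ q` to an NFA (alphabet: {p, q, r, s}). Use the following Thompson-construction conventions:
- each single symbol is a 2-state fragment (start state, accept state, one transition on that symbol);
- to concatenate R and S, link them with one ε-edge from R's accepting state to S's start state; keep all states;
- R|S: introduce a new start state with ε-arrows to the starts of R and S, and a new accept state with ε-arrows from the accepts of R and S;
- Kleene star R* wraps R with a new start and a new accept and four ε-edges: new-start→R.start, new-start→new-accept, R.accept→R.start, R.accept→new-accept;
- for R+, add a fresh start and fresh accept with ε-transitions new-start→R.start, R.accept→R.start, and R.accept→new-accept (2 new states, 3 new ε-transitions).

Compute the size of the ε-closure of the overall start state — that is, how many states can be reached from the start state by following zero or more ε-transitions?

3

Let C(F) = |ε-closure(F.start)| within fragment F, and note whether F accepts ε. Symbol fragments have C = 1 and do not accept ε. Then:
  s* : the star's fresh start ε-reaches both the body's start and the fresh accept: C = 2 + 1 = 3
  s*s : C = 3 + 1 = 4 (closure spills across the concat boundary because the left factor accepts ε)
  (s*s)* : C = 1 (new start) + 4 (body) + 1 (new accept) = 6
  (s*s)*r : C = 6 + 1 = 7 (closure spills across the concat boundary because the left factor accepts ε)
  ((s*s)*r)+ : new start ε-reaches only the body's start; the new accept needs a symbol first: C = 1 + 7 = 8
  r((s*s)*r)+ : C equals the left operand's closure size = 1 (its accept is not ε-reachable, so the closure stops there)
  r((s*s)*r)+ ∪ q : C = 1 + 1 + 1 = 3 (the new accept is not ε-reachable since no branch accepts ε)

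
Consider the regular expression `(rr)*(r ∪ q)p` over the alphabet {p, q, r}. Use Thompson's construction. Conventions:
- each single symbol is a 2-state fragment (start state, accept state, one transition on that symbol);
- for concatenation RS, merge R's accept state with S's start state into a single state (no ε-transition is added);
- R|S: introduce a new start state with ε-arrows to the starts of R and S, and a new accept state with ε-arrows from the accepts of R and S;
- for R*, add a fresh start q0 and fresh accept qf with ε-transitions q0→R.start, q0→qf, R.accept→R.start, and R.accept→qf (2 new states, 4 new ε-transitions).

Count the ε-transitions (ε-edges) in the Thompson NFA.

8

Bottom-up over the parse tree:
Each of the 5 symbol leaves contributes 0 ε-transitions.
  rr — 0 ε-transitions
  (rr)* — 4 ε-transitions
  r ∪ q — 4 ε-transitions
  (rr)*(r ∪ q)p — 8 ε-transitions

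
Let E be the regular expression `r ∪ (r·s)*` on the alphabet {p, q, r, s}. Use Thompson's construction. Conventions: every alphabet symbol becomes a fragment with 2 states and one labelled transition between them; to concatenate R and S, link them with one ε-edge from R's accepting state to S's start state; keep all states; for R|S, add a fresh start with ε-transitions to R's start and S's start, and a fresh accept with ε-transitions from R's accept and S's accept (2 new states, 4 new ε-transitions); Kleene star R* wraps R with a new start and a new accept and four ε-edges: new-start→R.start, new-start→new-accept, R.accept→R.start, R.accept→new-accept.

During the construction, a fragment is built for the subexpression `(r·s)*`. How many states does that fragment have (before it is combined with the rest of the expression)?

6

Fragment for `(r·s)*`:
Each of the 2 symbol leaves contributes a 2-state fragment.
  r·s — 4 states
  (r·s)* — 6 states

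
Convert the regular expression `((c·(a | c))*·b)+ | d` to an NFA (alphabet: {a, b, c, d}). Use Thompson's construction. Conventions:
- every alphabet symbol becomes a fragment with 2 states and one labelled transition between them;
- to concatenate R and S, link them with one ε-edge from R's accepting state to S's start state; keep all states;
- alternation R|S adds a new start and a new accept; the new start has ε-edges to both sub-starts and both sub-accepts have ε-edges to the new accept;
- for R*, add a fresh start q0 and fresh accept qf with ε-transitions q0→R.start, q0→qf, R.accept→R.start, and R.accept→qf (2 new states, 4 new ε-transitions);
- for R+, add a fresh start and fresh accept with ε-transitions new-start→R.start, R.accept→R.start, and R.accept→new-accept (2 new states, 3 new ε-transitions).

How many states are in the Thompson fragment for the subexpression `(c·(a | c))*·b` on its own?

12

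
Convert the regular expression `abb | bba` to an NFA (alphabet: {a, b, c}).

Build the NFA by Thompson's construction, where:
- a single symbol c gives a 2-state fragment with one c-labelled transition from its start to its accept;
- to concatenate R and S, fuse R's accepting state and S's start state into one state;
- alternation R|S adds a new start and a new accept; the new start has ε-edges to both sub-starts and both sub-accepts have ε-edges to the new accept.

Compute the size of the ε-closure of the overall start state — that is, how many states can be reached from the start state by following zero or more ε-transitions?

3

Compute the ε-closure size of each fragment's start state recursively; a symbol fragment's start has no outgoing ε-edge, so its closure is just itself (size 1).
  abb — same as the first factor's closure: |closure| = 1
  bba — same as the first factor's closure: |closure| = 1
  abb | bba — |closure| = 1 + 1 + 1 = 3 (the new accept is not ε-reachable since no branch accepts ε)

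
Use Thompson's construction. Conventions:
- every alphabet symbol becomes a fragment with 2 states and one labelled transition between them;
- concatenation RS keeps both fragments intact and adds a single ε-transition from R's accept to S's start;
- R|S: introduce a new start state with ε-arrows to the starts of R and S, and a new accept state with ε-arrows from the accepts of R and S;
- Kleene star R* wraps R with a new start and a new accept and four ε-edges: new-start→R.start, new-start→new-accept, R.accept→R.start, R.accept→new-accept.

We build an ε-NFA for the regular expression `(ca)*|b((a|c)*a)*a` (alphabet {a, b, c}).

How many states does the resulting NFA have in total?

24

By structural recursion:
Each of the 7 symbol leaves contributes a 2-state fragment.
  ca = 4 states
  (ca)* = 6 states
  a|c = 6 states
  (a|c)* = 8 states
  (a|c)*a = 10 states
  ((a|c)*a)* = 12 states
  b((a|c)*a)*a = 16 states
  (ca)*|b((a|c)*a)*a = 24 states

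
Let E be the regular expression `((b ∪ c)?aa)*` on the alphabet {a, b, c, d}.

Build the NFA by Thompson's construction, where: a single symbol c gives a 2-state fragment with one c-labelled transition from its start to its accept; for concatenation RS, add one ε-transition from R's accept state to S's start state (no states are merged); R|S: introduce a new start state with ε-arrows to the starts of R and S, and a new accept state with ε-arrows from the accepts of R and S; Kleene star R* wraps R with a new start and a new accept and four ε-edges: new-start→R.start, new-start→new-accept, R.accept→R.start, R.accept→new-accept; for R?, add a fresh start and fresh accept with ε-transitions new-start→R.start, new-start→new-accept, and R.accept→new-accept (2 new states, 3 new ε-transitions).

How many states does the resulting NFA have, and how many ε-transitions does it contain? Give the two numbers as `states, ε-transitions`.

14, 13

Bottom-up over the parse tree:
Each of the 4 symbol leaves contributes 2 states and 0 ε-transitions.
  b ∪ c → 6 states, 4 ε-transitions
  (b ∪ c)? → 8 states, 7 ε-transitions
  (b ∪ c)?aa → 12 states, 9 ε-transitions
  ((b ∪ c)?aa)* → 14 states, 13 ε-transitions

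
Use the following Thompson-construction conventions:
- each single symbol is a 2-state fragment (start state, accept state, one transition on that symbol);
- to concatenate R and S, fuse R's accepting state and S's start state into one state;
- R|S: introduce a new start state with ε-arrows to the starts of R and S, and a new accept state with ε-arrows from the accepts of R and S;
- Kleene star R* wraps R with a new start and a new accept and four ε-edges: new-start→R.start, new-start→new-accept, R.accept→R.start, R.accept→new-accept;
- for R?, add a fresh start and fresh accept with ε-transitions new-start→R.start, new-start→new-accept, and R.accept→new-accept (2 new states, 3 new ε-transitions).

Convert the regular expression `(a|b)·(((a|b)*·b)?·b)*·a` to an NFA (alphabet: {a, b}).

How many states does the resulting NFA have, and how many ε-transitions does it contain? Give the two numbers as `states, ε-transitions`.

20, 19

Bottom-up over the parse tree:
Each of the 7 symbol leaves contributes 2 states and 0 ε-transitions.
  a|b = 6 states, 4 ε-transitions
  a|b = 6 states, 4 ε-transitions
  (a|b)* = 8 states, 8 ε-transitions
  (a|b)*·b = 9 states, 8 ε-transitions
  ((a|b)*·b)? = 11 states, 11 ε-transitions
  ((a|b)*·b)?·b = 12 states, 11 ε-transitions
  (((a|b)*·b)?·b)* = 14 states, 15 ε-transitions
  (a|b)·(((a|b)*·b)?·b)*·a = 20 states, 19 ε-transitions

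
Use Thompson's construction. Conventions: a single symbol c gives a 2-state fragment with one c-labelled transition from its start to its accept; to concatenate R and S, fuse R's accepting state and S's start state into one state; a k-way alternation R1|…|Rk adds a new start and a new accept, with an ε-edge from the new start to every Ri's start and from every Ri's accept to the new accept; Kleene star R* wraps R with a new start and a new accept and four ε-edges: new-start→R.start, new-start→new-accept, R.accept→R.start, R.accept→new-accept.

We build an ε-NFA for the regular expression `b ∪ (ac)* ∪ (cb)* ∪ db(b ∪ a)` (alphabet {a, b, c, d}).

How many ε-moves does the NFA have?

20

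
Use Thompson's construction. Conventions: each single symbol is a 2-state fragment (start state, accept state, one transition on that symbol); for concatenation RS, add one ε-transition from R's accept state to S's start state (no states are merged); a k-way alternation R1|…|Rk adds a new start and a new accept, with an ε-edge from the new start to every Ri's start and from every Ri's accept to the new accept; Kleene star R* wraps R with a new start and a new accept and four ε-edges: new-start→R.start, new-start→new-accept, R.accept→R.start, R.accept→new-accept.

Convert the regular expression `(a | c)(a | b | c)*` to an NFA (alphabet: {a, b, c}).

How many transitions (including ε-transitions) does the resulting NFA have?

By structural recursion:
Each of the 5 symbol leaves contributes 1 transition (1 symbol, 0 ε).
  a | c — 6 transitions (2 symbol, 4 ε)
  a | b | c — 9 transitions (3 symbol, 6 ε)
  (a | b | c)* — 13 transitions (3 symbol, 10 ε)
  (a | c)(a | b | c)* — 20 transitions (5 symbol, 15 ε)

20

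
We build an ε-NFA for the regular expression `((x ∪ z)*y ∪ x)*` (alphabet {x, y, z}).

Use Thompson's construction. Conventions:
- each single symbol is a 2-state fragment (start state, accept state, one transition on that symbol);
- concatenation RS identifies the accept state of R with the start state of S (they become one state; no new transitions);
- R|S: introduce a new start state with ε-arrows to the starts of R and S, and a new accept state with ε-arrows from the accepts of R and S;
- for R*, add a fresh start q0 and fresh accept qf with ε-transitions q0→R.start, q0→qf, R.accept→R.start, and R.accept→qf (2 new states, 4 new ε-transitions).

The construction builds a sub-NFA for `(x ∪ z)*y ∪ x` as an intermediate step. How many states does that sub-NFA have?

Fragment for `(x ∪ z)*y ∪ x`:
Each of the 4 symbol leaves contributes a 2-state fragment.
  x ∪ z : 6 states
  (x ∪ z)* : 8 states
  (x ∪ z)*y : 9 states
  (x ∪ z)*y ∪ x : 13 states

13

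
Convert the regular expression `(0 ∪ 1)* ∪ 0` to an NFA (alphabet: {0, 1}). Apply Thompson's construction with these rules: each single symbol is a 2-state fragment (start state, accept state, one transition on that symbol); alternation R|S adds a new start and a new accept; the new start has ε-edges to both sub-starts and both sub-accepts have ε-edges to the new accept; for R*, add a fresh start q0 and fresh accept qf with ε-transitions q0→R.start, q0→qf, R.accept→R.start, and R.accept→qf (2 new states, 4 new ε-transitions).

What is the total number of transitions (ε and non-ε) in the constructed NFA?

Building bottom-up:
Each of the 3 symbol leaves contributes 1 transition (1 symbol, 0 ε).
  0 ∪ 1 → 6 transitions (2 symbol, 4 ε)
  (0 ∪ 1)* → 10 transitions (2 symbol, 8 ε)
  (0 ∪ 1)* ∪ 0 → 15 transitions (3 symbol, 12 ε)

15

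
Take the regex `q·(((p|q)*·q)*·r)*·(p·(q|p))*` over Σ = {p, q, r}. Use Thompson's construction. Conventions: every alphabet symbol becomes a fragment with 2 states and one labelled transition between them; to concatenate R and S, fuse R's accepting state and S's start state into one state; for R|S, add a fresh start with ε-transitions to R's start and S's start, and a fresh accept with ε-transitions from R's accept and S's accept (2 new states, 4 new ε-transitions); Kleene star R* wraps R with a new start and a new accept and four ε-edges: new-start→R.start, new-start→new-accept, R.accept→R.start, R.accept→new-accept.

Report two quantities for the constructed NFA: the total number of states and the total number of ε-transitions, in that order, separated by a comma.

23, 24

Recursing over subexpressions:
Each of the 8 symbol leaves contributes 2 states and 0 ε-transitions.
  p|q → 6 states, 4 ε-transitions
  (p|q)* → 8 states, 8 ε-transitions
  (p|q)*·q → 9 states, 8 ε-transitions
  ((p|q)*·q)* → 11 states, 12 ε-transitions
  ((p|q)*·q)*·r → 12 states, 12 ε-transitions
  (((p|q)*·q)*·r)* → 14 states, 16 ε-transitions
  q|p → 6 states, 4 ε-transitions
  p·(q|p) → 7 states, 4 ε-transitions
  (p·(q|p))* → 9 states, 8 ε-transitions
  q·(((p|q)*·q)*·r)*·(p·(q|p))* → 23 states, 24 ε-transitions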